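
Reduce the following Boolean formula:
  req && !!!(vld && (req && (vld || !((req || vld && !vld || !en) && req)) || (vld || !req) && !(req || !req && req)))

req && !!!(vld && (req && (vld || !((req || vld && !vld || !en) && req)) || (vld || !req) && !(req || !req && req)))
= req && !!!(vld && (req && (vld || !((req || !en) && req)) || (vld || !req) && !(req || !req && req)))   — complement / identity
= req && !!!(vld && (req && (vld || !((req || !en) && req)) || (vld || !req) && !req))   — complement / identity
= req && !!!(vld && (req && (vld || !req) || (vld || !req) && !req))   — absorption
= req && !!!(vld && (vld || !req))   — distribution
= req && !(vld && (vld || !req))   — double negation
= req && !vld   — absorption

req && !vld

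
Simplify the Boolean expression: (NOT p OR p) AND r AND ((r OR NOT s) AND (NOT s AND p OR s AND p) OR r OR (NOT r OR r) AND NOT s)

(NOT p OR p) AND r AND ((r OR NOT s) AND (NOT s AND p OR s AND p) OR r OR (NOT r OR r) AND NOT s)
= r AND ((r OR NOT s) AND (NOT s AND p OR s AND p) OR r OR (NOT r OR r) AND NOT s)   (complement / identity)
= r AND ((r OR NOT s) AND p OR r OR (NOT r OR r) AND NOT s)   (distribution)
= r AND ((r OR NOT s) AND p OR r OR NOT s)   (complement / identity)
= r AND (r OR NOT s)   (absorption)
= r   (absorption)

r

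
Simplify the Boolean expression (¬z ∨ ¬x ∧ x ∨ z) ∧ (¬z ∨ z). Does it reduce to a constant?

(¬z ∨ ¬x ∧ x ∨ z) ∧ (¬z ∨ z)
= (¬z ∨ z) ∧ (¬z ∨ z)   [complement / identity]
= ¬z ∨ z   [idempotence]
= True   [complement]

True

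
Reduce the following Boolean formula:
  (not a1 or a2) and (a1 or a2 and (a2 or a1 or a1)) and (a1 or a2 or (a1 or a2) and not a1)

(not a1 or a2) and (a1 or a2 and (a2 or a1 or a1)) and (a1 or a2 or (a1 or a2) and not a1)
= (not a1 or a2) and (a1 or a2 and (a2 or a1)) and (a1 or a2 or (a1 or a2) and not a1)
= (not a1 or a2) and (a1 or a2 and (a2 or a1)) and (a1 or a2)
= (not a1 or a2) and (a1 or a2) and (a1 or a2)
= (not a1 or a2) and (a1 or a2)
= not a1 and a1 or a2
= a2

a2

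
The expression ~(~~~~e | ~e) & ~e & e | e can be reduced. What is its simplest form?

e

~(~~~~e | ~e) & ~e & e | e
= ~(~~e | ~e) & ~e & e | e   [double negation]
= ~e & e & ~e & e | e   [De Morgan]
= ~e & e | e   [idempotence]
= e   [complement / identity]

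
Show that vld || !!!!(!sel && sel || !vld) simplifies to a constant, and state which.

vld || !!!!(!sel && sel || !vld)
= vld || !!(!sel && sel || !vld)   (double negation)
= vld || !sel && sel || !vld   (double negation)
= vld || !vld   (complement / identity)
= true   (complement)

true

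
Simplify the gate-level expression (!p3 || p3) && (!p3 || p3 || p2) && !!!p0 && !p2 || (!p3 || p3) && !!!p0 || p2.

!p0 || p2

(!p3 || p3) && (!p3 || p3 || p2) && !!!p0 && !p2 || (!p3 || p3) && !!!p0 || p2
= (!p3 || p3) && !!!p0 && !p2 || (!p3 || p3) && !!!p0 || p2   [absorption]
= (!p3 || p3) && !!!p0 || p2   [absorption]
= !!!p0 || p2   [complement / identity]
= !p0 || p2   [double negation]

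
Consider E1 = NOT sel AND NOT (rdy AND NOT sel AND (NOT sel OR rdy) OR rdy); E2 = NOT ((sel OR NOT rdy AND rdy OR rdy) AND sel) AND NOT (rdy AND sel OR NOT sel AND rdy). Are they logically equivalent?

Yes

E1: NOT sel AND NOT (rdy AND NOT sel AND (NOT sel OR rdy) OR rdy)
    = NOT sel AND NOT (rdy AND NOT sel OR rdy)   — absorption
    = NOT sel AND NOT rdy   — absorption
E2: NOT ((sel OR NOT rdy AND rdy OR rdy) AND sel) AND NOT (rdy AND sel OR NOT sel AND rdy)
    = NOT ((sel OR rdy) AND sel) AND NOT (rdy AND sel OR NOT sel AND rdy)   — complement / identity
    = NOT ((sel OR rdy) AND sel) AND NOT rdy   — distribution
    = NOT sel AND NOT rdy   — absorption
Both reduce to NOT sel AND NOT rdy, so they are equivalent.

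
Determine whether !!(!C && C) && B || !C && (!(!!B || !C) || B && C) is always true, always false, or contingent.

always false

!!(!C && C) && B || !C && (!(!!B || !C) || B && C)
= !C && C && B || !C && (!(!!B || !C) || B && C)   (double negation)
= !C && C && B || !C && (!B && C || B && C)   (De Morgan)
= !C && C && B || !C && C   (distribution)
= !C && C   (absorption)
= false   (complement)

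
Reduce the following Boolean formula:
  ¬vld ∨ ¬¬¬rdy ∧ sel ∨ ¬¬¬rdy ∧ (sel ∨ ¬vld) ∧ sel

¬vld ∨ ¬¬¬rdy ∧ sel ∨ ¬¬¬rdy ∧ (sel ∨ ¬vld) ∧ sel
= ¬vld ∨ ¬¬¬rdy ∧ sel ∨ ¬¬¬rdy ∧ sel   (absorption)
= ¬vld ∨ ¬¬¬rdy ∧ sel   (idempotence)
= ¬vld ∨ ¬rdy ∧ sel   (double negation)

¬vld ∨ ¬rdy ∧ sel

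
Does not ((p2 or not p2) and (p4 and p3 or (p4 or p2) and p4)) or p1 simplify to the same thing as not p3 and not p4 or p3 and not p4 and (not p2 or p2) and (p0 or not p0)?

No

E1: not ((p2 or not p2) and (p4 and p3 or (p4 or p2) and p4)) or p1
    = not ((p2 or not p2) and (p4 and p3 or p4)) or p1   (absorption)
    = not ((p2 or not p2) and p4) or p1   (absorption)
    = not p4 or p1   (complement / identity)
E2: not p3 and not p4 or p3 and not p4 and (not p2 or p2) and (p0 or not p0)
    = not p3 and not p4 or p3 and not p4 and (not p2 or p2)   (complement / identity)
    = not p3 and not p4 or p3 and not p4   (complement / identity)
    = not p4   (distribution)
These differ: at p0=0, p1=1, p2=1, p3=0, p4=1, E1 = 1 but E2 = 0.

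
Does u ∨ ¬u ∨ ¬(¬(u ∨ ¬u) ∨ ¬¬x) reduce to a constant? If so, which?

yes, True

u ∨ ¬u ∨ ¬(¬(u ∨ ¬u) ∨ ¬¬x)
= u ∨ ¬u ∨ (u ∨ ¬u) ∧ ¬x   [De Morgan]
= u ∨ ¬u   [absorption]
= True   [complement]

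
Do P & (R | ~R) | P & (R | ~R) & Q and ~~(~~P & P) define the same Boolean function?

Yes

E1: P & (R | ~R) | P & (R | ~R) & Q
    = P & (R | ~R)   [absorption]
    = P   [complement / identity]
E2: ~~(~~P & P)
    = ~~(P & P)   [double negation]
    = P & P   [double negation]
    = P   [idempotence]
Both reduce to P, so they are equivalent.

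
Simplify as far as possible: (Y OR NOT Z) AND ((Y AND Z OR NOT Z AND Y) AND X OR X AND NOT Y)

(Y OR NOT Z) AND ((Y AND Z OR NOT Z AND Y) AND X OR X AND NOT Y)
= (Y OR NOT Z) AND (Y AND X OR X AND NOT Y)
= (Y OR NOT Z) AND X

(Y OR NOT Z) AND X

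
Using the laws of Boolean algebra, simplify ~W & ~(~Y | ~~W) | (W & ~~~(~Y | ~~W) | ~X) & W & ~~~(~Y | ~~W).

Y & ~W

~W & ~(~Y | ~~W) | (W & ~~~(~Y | ~~W) | ~X) & W & ~~~(~Y | ~~W)
= ~W & ~(~Y | ~~W) | W & ~~~(~Y | ~~W)   (absorption)
= ~W & ~(~Y | ~~W) | W & ~(~Y | ~~W)   (double negation)
= ~(~Y | ~~W)   (distribution)
= Y & ~W   (De Morgan)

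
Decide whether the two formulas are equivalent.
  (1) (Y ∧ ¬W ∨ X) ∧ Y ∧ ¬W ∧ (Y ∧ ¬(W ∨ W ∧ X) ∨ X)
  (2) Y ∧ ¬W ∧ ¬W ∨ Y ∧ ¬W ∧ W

Yes

E1: (Y ∧ ¬W ∨ X) ∧ Y ∧ ¬W ∧ (Y ∧ ¬(W ∨ W ∧ X) ∨ X)
    = (Y ∧ ¬W ∨ X) ∧ Y ∧ ¬W ∧ (Y ∧ ¬W ∨ X)
    = (Y ∧ ¬W ∨ X) ∧ Y ∧ ¬W
    = Y ∧ ¬W
E2: Y ∧ ¬W ∧ ¬W ∨ Y ∧ ¬W ∧ W
    = Y ∧ ¬W
Both reduce to Y ∧ ¬W, so they are equivalent.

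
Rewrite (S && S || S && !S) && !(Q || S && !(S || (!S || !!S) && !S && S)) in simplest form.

(S && S || S && !S) && !(Q || S && !(S || (!S || !!S) && !S && S))
= (S && S || S && !S) && !(Q || S && !(S || (!S || S) && !S && S))   — double negation
= S && !(Q || S && !(S || (!S || S) && !S && S))   — distribution
= S && !(Q || S && !(S || !S && S))   — complement / identity
= S && !(Q || S && !S)   — complement / identity
= S && !Q   — complement / identity

S && !Q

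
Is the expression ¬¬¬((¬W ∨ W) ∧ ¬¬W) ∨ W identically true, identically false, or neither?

identically true

¬¬¬((¬W ∨ W) ∧ ¬¬W) ∨ W
= ¬¬¬¬¬W ∨ W   [complement / identity]
= ¬¬¬W ∨ W   [double negation]
= ¬W ∨ W   [double negation]
= True   [complement]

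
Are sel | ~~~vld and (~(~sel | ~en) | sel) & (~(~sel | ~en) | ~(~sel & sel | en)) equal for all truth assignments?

E1: sel | ~~~vld
    = sel | ~vld   — double negation
E2: (~(~sel | ~en) | sel) & (~(~sel | ~en) | ~(~sel & sel | en))
    = sel & ~(~sel & sel | en) | ~(~sel | ~en)   — distribution
    = sel & ~(~sel & sel | en) | sel & en   — De Morgan
    = sel & ~en | sel & en   — complement / identity
    = sel   — distribution
These differ: at en=1, sel=0, vld=0, E1 = 1 but E2 = 0.

No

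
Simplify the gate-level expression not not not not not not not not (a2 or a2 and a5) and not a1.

a2 and not a1

not not not not not not not not (a2 or a2 and a5) and not a1
= not not not not not not (a2 or a2 and a5) and not a1
= not not not not (a2 or a2 and a5) and not a1
= not not not not a2 and not a1
= not not a2 and not a1
= a2 and not a1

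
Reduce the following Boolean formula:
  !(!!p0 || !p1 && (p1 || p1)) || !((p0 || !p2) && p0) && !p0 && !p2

!(!!p0 || !p1 && (p1 || p1)) || !((p0 || !p2) && p0) && !p0 && !p2
= !(!!p0 || !p1 && (p1 || p1)) || !p0 && !p0 && !p2   (absorption)
= !(!!p0 || !p1 && (p1 || p1)) || !p0 && !p2   (idempotence)
= !(!!p0 || !p1 && p1) || !p0 && !p2   (idempotence)
= !!!p0 || !p0 && !p2   (complement / identity)
= !p0 || !p0 && !p2   (double negation)
= !p0   (absorption)

!p0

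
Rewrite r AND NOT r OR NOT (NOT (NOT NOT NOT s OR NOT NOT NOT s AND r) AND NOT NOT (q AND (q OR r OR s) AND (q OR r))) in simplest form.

r AND NOT r OR NOT (NOT (NOT NOT NOT s OR NOT NOT NOT s AND r) AND NOT NOT (q AND (q OR r OR s) AND (q OR r)))
= NOT (NOT (NOT NOT NOT s OR NOT NOT NOT s AND r) AND NOT NOT (q AND (q OR r OR s) AND (q OR r)))   [complement / identity]
= NOT (NOT (NOT NOT NOT s OR NOT NOT NOT s AND r) AND NOT NOT (q AND (q OR r)))   [absorption]
= NOT (NOT NOT NOT NOT s AND NOT NOT (q AND (q OR r)))   [absorption]
= NOT (NOT NOT NOT NOT s AND NOT NOT q)   [absorption]
= NOT NOT NOT s OR NOT q   [De Morgan]
= NOT s OR NOT q   [double negation]

NOT s OR NOT q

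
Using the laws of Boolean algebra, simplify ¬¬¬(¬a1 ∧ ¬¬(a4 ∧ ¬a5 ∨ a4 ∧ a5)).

a1 ∨ ¬a4

¬¬¬(¬a1 ∧ ¬¬(a4 ∧ ¬a5 ∨ a4 ∧ a5))
= ¬¬¬(¬a1 ∧ ¬¬a4)   (distribution)
= ¬(¬a1 ∧ ¬¬a4)   (double negation)
= a1 ∨ ¬a4   (De Morgan)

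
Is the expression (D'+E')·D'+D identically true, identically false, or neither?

(D'+E')·D'+D
= D'+D   [absorption]
= 1   [complement]

identically true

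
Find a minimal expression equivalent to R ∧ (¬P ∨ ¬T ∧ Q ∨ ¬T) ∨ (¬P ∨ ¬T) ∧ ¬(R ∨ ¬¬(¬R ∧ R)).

R ∧ (¬P ∨ ¬T ∧ Q ∨ ¬T) ∨ (¬P ∨ ¬T) ∧ ¬(R ∨ ¬¬(¬R ∧ R))
= R ∧ (¬P ∨ ¬T ∧ Q ∨ ¬T) ∨ (¬P ∨ ¬T) ∧ ¬(R ∨ ¬R ∧ R)
= R ∧ (¬P ∨ ¬T ∧ Q ∨ ¬T) ∨ (¬P ∨ ¬T) ∧ ¬R
= R ∧ (¬P ∨ ¬T) ∨ (¬P ∨ ¬T) ∧ ¬R
= ¬P ∨ ¬T

¬P ∨ ¬T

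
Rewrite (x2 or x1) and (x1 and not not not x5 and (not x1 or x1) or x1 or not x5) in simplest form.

(x2 or x1) and (x1 and not not not x5 and (not x1 or x1) or x1 or not x5)
= (x2 or x1) and (x1 and not not not x5 or x1 or not x5)   (complement / identity)
= (x2 or x1) and (x1 and not x5 or x1 or not x5)   (double negation)
= (x2 or x1) and (x1 or not x5)   (absorption)
= x1 or x2 and not x5   (distribution)

x1 or x2 and not x5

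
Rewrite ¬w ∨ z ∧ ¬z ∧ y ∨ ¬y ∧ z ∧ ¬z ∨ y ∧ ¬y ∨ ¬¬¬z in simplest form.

¬w ∨ z ∧ ¬z ∧ y ∨ ¬y ∧ z ∧ ¬z ∨ y ∧ ¬y ∨ ¬¬¬z
= ¬w ∨ z ∧ ¬z ∧ y ∨ ¬y ∧ z ∧ ¬z ∨ y ∧ ¬y ∨ ¬z   — double negation
= ¬w ∨ z ∧ ¬z ∨ y ∧ ¬y ∨ ¬z   — distribution
= ¬w ∨ z ∧ ¬z ∨ ¬z   — complement / identity
= ¬w ∨ ¬z   — complement / identity

¬w ∨ ¬z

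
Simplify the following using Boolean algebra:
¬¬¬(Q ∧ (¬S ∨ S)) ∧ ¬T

¬Q ∧ ¬T

¬¬¬(Q ∧ (¬S ∨ S)) ∧ ¬T
= ¬¬¬Q ∧ ¬T   [complement / identity]
= ¬Q ∧ ¬T   [double negation]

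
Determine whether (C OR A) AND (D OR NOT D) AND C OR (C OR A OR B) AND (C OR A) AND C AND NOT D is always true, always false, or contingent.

contingent

(C OR A) AND (D OR NOT D) AND C OR (C OR A OR B) AND (C OR A) AND C AND NOT D
= (C OR A) AND C OR (C OR A OR B) AND (C OR A) AND C AND NOT D
= (C OR A) AND C OR (C OR A) AND C AND NOT D
= (C OR A) AND C
= C
This depends on C, so it is not a constant.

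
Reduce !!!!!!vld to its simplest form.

!!!!!!vld
= !!!!vld
= !!vld
= vld

vld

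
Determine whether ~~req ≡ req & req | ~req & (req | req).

E1: ~~req
    = req
E2: req & req | ~req & (req | req)
    = req & req | ~req & req
    = req
Both reduce to req, so they are equivalent.

Yes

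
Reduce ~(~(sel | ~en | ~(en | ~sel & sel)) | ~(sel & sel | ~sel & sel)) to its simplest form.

sel

~(~(sel | ~en | ~(en | ~sel & sel)) | ~(sel & sel | ~sel & sel))
= ~(~(sel | ~en | ~(en | ~sel & sel)) | ~sel)   (distribution)
= (sel | ~en | ~(en | ~sel & sel)) & sel   (De Morgan)
= (sel | ~en | ~en) & sel   (complement / identity)
= (sel | ~en) & sel   (idempotence)
= sel   (absorption)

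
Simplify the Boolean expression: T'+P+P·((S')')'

T'+P+P·((S')')'
= T'+P+P·S'   [double negation]
= T'+P   [absorption]

T'+P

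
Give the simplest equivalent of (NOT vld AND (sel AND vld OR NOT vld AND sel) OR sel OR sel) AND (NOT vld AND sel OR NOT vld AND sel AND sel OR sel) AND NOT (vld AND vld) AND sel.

NOT vld AND sel

(NOT vld AND (sel AND vld OR NOT vld AND sel) OR sel OR sel) AND (NOT vld AND sel OR NOT vld AND sel AND sel OR sel) AND NOT (vld AND vld) AND sel
= (NOT vld AND (sel AND vld OR NOT vld AND sel) OR sel OR sel) AND (NOT vld AND sel OR NOT vld AND sel AND sel OR sel) AND NOT vld AND sel
= (NOT vld AND (sel AND vld OR NOT vld AND sel) OR sel OR sel) AND (NOT vld AND sel OR sel) AND NOT vld AND sel
= (NOT vld AND sel OR sel OR sel) AND (NOT vld AND sel OR sel) AND NOT vld AND sel
= (NOT vld AND sel OR sel) AND NOT vld AND sel
= NOT vld AND sel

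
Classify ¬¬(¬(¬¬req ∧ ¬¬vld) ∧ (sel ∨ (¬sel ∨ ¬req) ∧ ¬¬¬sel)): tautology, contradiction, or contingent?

¬¬(¬(¬¬req ∧ ¬¬vld) ∧ (sel ∨ (¬sel ∨ ¬req) ∧ ¬¬¬sel))
= ¬¬(¬(¬¬req ∧ ¬¬vld) ∧ (sel ∨ (¬sel ∨ ¬req) ∧ ¬sel))
= ¬(¬¬req ∧ ¬¬vld) ∧ (sel ∨ (¬sel ∨ ¬req) ∧ ¬sel)
= (¬req ∨ ¬vld) ∧ (sel ∨ (¬sel ∨ ¬req) ∧ ¬sel)
= (¬req ∨ ¬vld) ∧ (sel ∨ ¬sel)
= ¬req ∨ ¬vld
This depends on req, vld, so it is not a constant.

contingent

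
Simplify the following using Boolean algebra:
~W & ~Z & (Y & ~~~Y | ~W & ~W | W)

~W & ~Z

~W & ~Z & (Y & ~~~Y | ~W & ~W | W)
= ~W & ~Z & (Y & ~~~Y | ~W | W)   — idempotence
= ~W & ~Z & (Y & ~Y | ~W | W)   — double negation
= ~W & ~Z & (~W | W)   — complement / identity
= ~W & ~Z   — complement / identity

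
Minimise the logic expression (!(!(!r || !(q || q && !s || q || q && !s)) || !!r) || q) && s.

(!r || q) && s

(!(!(!r || !(q || q && !s || q || q && !s)) || !!r) || q) && s
= (!(!(!r || !(q || q && !s)) || !!r) || q) && s   — idempotence
= ((!r || !(q || q && !s)) && !r || q) && s   — De Morgan
= ((!r || !q) && !r || q) && s   — absorption
= (!r || q) && s   — absorption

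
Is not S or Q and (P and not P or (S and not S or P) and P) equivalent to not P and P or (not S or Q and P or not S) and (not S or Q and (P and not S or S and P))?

E1: not S or Q and (P and not P or (S and not S or P) and P)
    = not S or Q and (P and not P or P and P)
    = not S or Q and P
E2: not P and P or (not S or Q and P or not S) and (not S or Q and (P and not S or S and P))
    = (not S or Q and P or not S) and (not S or Q and (P and not S or S and P))
    = (not S or Q and P or not S) and (not S or Q and P)
    = not S or (Q and P or not S) and Q and P
    = not S or Q and P
Both reduce to not S or Q and P, so they are equivalent.

Yes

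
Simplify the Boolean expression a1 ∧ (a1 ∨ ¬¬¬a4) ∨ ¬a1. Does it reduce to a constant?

True

a1 ∧ (a1 ∨ ¬¬¬a4) ∨ ¬a1
= a1 ∧ (a1 ∨ ¬a4) ∨ ¬a1
= a1 ∨ ¬a1
= True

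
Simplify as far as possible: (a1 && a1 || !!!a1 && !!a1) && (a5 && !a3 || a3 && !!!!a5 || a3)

(a1 && a1 || !!!a1 && !!a1) && (a5 && !a3 || a3 && !!!!a5 || a3)
= (a1 && a1 || !a1 && !!a1) && (a5 && !a3 || a3 && !!!!a5 || a3)
= (a1 && a1 || !a1 && !!a1) && (a5 && !a3 || a3 && !!a5 || a3)
= (a1 && a1 || !a1 && a1) && (a5 && !a3 || a3 && !!a5 || a3)
= a1 && (a5 && !a3 || a3 && !!a5 || a3)
= a1 && (a5 && !a3 || a3 && a5 || a3)
= a1 && (a5 || a3)

a1 && (a5 || a3)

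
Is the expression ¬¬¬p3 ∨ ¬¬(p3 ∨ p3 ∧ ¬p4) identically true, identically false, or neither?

¬¬¬p3 ∨ ¬¬(p3 ∨ p3 ∧ ¬p4)
= ¬¬¬p3 ∨ ¬¬p3
= ¬¬¬p3 ∨ p3
= ¬p3 ∨ p3
= True

identically true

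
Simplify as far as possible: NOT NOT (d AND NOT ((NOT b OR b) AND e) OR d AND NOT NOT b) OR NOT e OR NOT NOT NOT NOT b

NOT NOT (d AND NOT ((NOT b OR b) AND e) OR d AND NOT NOT b) OR NOT e OR NOT NOT NOT NOT b
= d AND NOT ((NOT b OR b) AND e) OR d AND NOT NOT b OR NOT e OR NOT NOT NOT NOT b   — double negation
= d AND NOT e OR d AND NOT NOT b OR NOT e OR NOT NOT NOT NOT b   — complement / identity
= d AND NOT e OR d AND NOT NOT b OR NOT e OR NOT NOT b   — double negation
= (NOT e OR NOT NOT b) AND d OR NOT e OR NOT NOT b   — distribution
= NOT e OR NOT NOT b   — absorption
= NOT e OR b   — double negation

NOT e OR b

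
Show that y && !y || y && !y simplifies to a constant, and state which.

y && !y || y && !y
= y && !y   — idempotence
= false   — complement

false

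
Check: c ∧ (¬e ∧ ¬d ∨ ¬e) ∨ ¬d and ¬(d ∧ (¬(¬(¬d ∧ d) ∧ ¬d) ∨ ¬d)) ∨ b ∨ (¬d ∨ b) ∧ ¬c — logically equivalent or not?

No

E1: c ∧ (¬e ∧ ¬d ∨ ¬e) ∨ ¬d
    = c ∧ ¬e ∨ ¬d   — absorption
E2: ¬(d ∧ (¬(¬(¬d ∧ d) ∧ ¬d) ∨ ¬d)) ∨ b ∨ (¬d ∨ b) ∧ ¬c
    = ¬(d ∧ (¬d ∧ d ∨ d ∨ ¬d)) ∨ b ∨ (¬d ∨ b) ∧ ¬c   — De Morgan
    = ¬(d ∧ (d ∨ ¬d)) ∨ b ∨ (¬d ∨ b) ∧ ¬c   — complement / identity
    = ¬d ∨ b ∨ (¬d ∨ b) ∧ ¬c   — complement / identity
    = ¬d ∨ b   — absorption
These differ: at b=1, c=0, d=1, e=1, E1 = 0 but E2 = 1.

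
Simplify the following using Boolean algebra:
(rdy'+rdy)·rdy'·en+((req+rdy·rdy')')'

rdy'·en+req

(rdy'+rdy)·rdy'·en+((req+rdy·rdy')')'
= rdy'·en+((req+rdy·rdy')')'
= rdy'·en+req+rdy·rdy'
= rdy'·en+req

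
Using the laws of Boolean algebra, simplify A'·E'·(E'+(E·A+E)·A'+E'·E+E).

A'·E'

A'·E'·(E'+(E·A+E)·A'+E'·E+E)
= A'·E'·(E'+(E·A+E)·A'+E)   — complement / identity
= A'·E'·(E'+E·A'+E)   — absorption
= A'·E'·(E'+E)   — absorption
= A'·E'   — complement / identity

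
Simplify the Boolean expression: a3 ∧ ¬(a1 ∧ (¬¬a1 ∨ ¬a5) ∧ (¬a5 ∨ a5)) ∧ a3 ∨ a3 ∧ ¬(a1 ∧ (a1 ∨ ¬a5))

a3 ∧ ¬a1

a3 ∧ ¬(a1 ∧ (¬¬a1 ∨ ¬a5) ∧ (¬a5 ∨ a5)) ∧ a3 ∨ a3 ∧ ¬(a1 ∧ (a1 ∨ ¬a5))
= a3 ∧ ¬(a1 ∧ (¬¬a1 ∨ ¬a5)) ∧ a3 ∨ a3 ∧ ¬(a1 ∧ (a1 ∨ ¬a5))
= a3 ∧ ¬(a1 ∧ (a1 ∨ ¬a5)) ∧ a3 ∨ a3 ∧ ¬(a1 ∧ (a1 ∨ ¬a5))
= a3 ∧ ¬(a1 ∧ (a1 ∨ ¬a5))
= a3 ∧ ¬a1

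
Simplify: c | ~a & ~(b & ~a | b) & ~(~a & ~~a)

c | ~a & ~(b & ~a | b) & ~(~a & ~~a)
= c | ~a & ~(b & ~a | b) & (a | ~a)   (De Morgan)
= c | ~a & ~b & (a | ~a)   (absorption)
= c | ~a & ~b   (complement / identity)

c | ~a & ~b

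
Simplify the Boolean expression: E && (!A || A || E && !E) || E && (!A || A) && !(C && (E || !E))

E && (!A || A || E && !E) || E && (!A || A) && !(C && (E || !E))
= E && (!A || A || E && !E) || E && (!A || A) && !C   (complement / identity)
= E && (!A || A) || E && (!A || A) && !C   (complement / identity)
= E && (!A || A)   (absorption)
= E   (complement / identity)

E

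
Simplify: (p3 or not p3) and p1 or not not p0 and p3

p1 or p0 and p3

(p3 or not p3) and p1 or not not p0 and p3
= (p3 or not p3) and p1 or p0 and p3   — double negation
= p1 or p0 and p3   — complement / identity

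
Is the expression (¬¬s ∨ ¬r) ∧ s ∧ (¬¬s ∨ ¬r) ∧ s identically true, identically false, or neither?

neither

(¬¬s ∨ ¬r) ∧ s ∧ (¬¬s ∨ ¬r) ∧ s
= (¬¬s ∨ ¬r) ∧ s   (idempotence)
= (s ∨ ¬r) ∧ s   (double negation)
= s   (absorption)
This depends on s, so it is not a constant.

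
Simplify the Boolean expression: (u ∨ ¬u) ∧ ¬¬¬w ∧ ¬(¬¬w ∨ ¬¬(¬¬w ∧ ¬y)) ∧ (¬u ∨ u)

(u ∨ ¬u) ∧ ¬¬¬w ∧ ¬(¬¬w ∨ ¬¬(¬¬w ∧ ¬y)) ∧ (¬u ∨ u)
= (u ∨ ¬u) ∧ ¬¬¬w ∧ ¬(¬¬w ∨ ¬¬(¬¬w ∧ ¬y))   [complement / identity]
= ¬¬¬w ∧ ¬(¬¬w ∨ ¬¬(¬¬w ∧ ¬y))   [complement / identity]
= ¬¬¬w ∧ ¬(¬¬w ∨ ¬¬w ∧ ¬y)   [double negation]
= ¬¬¬w ∧ ¬¬¬w   [absorption]
= ¬¬¬w   [idempotence]
= ¬w   [double negation]

¬w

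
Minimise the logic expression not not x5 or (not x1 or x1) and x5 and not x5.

not not x5 or (not x1 or x1) and x5 and not x5
= x5 or (not x1 or x1) and x5 and not x5
= x5 or x5 and not x5
= x5

x5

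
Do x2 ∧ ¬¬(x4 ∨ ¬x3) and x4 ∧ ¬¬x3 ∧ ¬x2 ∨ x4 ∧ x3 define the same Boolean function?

No

E1: x2 ∧ ¬¬(x4 ∨ ¬x3)
    = x2 ∧ (x4 ∨ ¬x3)
E2: x4 ∧ ¬¬x3 ∧ ¬x2 ∨ x4 ∧ x3
    = x4 ∧ x3 ∧ ¬x2 ∨ x4 ∧ x3
    = x4 ∧ x3
These differ: at x2=0, x3=1, x4=1, E1 = 0 but E2 = 1.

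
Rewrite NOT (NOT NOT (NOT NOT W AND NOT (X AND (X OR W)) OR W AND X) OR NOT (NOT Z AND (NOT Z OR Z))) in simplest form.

NOT (NOT NOT (NOT NOT W AND NOT (X AND (X OR W)) OR W AND X) OR NOT (NOT Z AND (NOT Z OR Z)))
= NOT (NOT NOT (NOT NOT W AND NOT (X AND (X OR W)) OR W AND X) OR NOT NOT Z)   (complement / identity)
= NOT (NOT NOT W AND NOT (X AND (X OR W)) OR W AND X) AND NOT Z   (De Morgan)
= NOT (NOT NOT W AND NOT X OR W AND X) AND NOT Z   (absorption)
= NOT (W AND NOT X OR W AND X) AND NOT Z   (double negation)
= NOT W AND NOT Z   (distribution)

NOT W AND NOT Z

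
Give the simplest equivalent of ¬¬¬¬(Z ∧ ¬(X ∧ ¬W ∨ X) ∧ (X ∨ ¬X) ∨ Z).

Z

¬¬¬¬(Z ∧ ¬(X ∧ ¬W ∨ X) ∧ (X ∨ ¬X) ∨ Z)
= ¬¬¬¬(Z ∧ ¬X ∧ (X ∨ ¬X) ∨ Z)
= ¬¬¬¬(Z ∧ ¬X ∨ Z)
= ¬¬¬¬Z
= ¬¬Z
= Z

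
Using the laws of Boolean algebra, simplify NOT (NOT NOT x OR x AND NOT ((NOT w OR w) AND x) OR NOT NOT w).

NOT (NOT NOT x OR x AND NOT ((NOT w OR w) AND x) OR NOT NOT w)
= NOT (NOT NOT x OR x AND NOT x OR NOT NOT w)   (complement / identity)
= NOT (NOT NOT x OR NOT NOT w)   (complement / identity)
= NOT x AND NOT w   (De Morgan)

NOT x AND NOT w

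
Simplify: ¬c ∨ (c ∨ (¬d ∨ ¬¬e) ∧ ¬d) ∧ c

¬c ∨ (c ∨ (¬d ∨ ¬¬e) ∧ ¬d) ∧ c
= ¬c ∨ (c ∨ (¬d ∨ e) ∧ ¬d) ∧ c
= ¬c ∨ (c ∨ ¬d) ∧ c
= ¬c ∨ c
= True

True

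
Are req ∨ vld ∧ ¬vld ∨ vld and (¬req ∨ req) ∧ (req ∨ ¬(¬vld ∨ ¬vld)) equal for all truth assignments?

Yes

E1: req ∨ vld ∧ ¬vld ∨ vld
    = req ∨ vld
E2: (¬req ∨ req) ∧ (req ∨ ¬(¬vld ∨ ¬vld))
    = req ∨ ¬(¬vld ∨ ¬vld)
    = req ∨ ¬¬vld
    = req ∨ vld
Both reduce to req ∨ vld, so they are equivalent.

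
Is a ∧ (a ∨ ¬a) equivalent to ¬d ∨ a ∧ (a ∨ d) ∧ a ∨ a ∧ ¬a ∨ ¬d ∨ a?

No

E1: a ∧ (a ∨ ¬a)
    = a   [complement / identity]
E2: ¬d ∨ a ∧ (a ∨ d) ∧ a ∨ a ∧ ¬a ∨ ¬d ∨ a
    = ¬d ∨ a ∧ a ∨ a ∧ ¬a ∨ ¬d ∨ a   [absorption]
    = ¬d ∨ a ∨ ¬d ∨ a   [distribution]
    = ¬d ∨ a   [idempotence]
These differ: at a=0, d=0, E1 = 0 but E2 = 1.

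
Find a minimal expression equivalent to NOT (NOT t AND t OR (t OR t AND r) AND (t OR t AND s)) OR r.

NOT (NOT t AND t OR (t OR t AND r) AND (t OR t AND s)) OR r
= NOT (NOT t AND t OR t AND (t OR t AND s)) OR r   [absorption]
= NOT (NOT t AND t OR t AND t) OR r   [absorption]
= NOT t OR r   [distribution]

NOT t OR r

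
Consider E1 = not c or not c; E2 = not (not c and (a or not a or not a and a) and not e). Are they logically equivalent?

E1: not c or not c
    = not c
E2: not (not c and (a or not a or not a and a) and not e)
    = not (not c and (a or not a) and not e)
    = not (not c and not e)
    = c or e
These differ: at a=0, c=1, e=1, E1 = 0 but E2 = 1.

No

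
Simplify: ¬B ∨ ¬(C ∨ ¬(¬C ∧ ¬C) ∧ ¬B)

¬B ∨ ¬C

¬B ∨ ¬(C ∨ ¬(¬C ∧ ¬C) ∧ ¬B)
= ¬B ∨ ¬(C ∨ ¬¬C ∧ ¬B)   [idempotence]
= ¬B ∨ ¬(C ∨ C ∧ ¬B)   [double negation]
= ¬B ∨ ¬C   [absorption]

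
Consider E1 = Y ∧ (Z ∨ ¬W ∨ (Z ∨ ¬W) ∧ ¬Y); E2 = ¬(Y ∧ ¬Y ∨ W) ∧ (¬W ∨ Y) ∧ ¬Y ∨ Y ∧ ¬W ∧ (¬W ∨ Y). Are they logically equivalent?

No

E1: Y ∧ (Z ∨ ¬W ∨ (Z ∨ ¬W) ∧ ¬Y)
    = Y ∧ (Z ∨ ¬W)   — absorption
E2: ¬(Y ∧ ¬Y ∨ W) ∧ (¬W ∨ Y) ∧ ¬Y ∨ Y ∧ ¬W ∧ (¬W ∨ Y)
    = ¬W ∧ (¬W ∨ Y) ∧ ¬Y ∨ Y ∧ ¬W ∧ (¬W ∨ Y)   — complement / identity
    = ¬W ∧ (¬W ∨ Y)   — distribution
    = ¬W   — absorption
These differ: at W=0, Y=0, Z=1, E1 = 0 but E2 = 1.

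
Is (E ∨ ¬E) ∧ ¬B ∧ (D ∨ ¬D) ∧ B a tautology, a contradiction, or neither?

(E ∨ ¬E) ∧ ¬B ∧ (D ∨ ¬D) ∧ B
= ¬B ∧ (D ∨ ¬D) ∧ B
= ¬B ∧ B
= False

contradiction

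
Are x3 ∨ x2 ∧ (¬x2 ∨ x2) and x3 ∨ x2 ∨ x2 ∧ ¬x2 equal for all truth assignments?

E1: x3 ∨ x2 ∧ (¬x2 ∨ x2)
    = x3 ∨ x2   [complement / identity]
E2: x3 ∨ x2 ∨ x2 ∧ ¬x2
    = x3 ∨ x2   [complement / identity]
Both reduce to x3 ∨ x2, so they are equivalent.

Yes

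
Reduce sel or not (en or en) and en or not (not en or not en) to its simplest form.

sel or not (en or en) and en or not (not en or not en)
= sel or not (en or en) and en or en and en   [De Morgan]
= sel or not en and en or en and en   [idempotence]
= sel or en   [distribution]

sel or en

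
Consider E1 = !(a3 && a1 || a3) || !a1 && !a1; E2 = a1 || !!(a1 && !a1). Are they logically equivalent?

E1: !(a3 && a1 || a3) || !a1 && !a1
    = !a3 || !a1 && !a1   [absorption]
    = !a3 || !a1   [idempotence]
E2: a1 || !!(a1 && !a1)
    = a1 || a1 && !a1   [double negation]
    = a1   [complement / identity]
These differ: at a1=0, a3=1, E1 = 1 but E2 = 0.

No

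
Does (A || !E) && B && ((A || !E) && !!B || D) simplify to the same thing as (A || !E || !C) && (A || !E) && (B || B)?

E1: (A || !E) && B && ((A || !E) && !!B || D)
    = (A || !E) && B && ((A || !E) && B || D)   (double negation)
    = (A || !E) && B   (absorption)
E2: (A || !E || !C) && (A || !E) && (B || B)
    = (A || !E || !C) && (A || !E) && B   (idempotence)
    = (A || !E) && B   (absorption)
Both reduce to (A || !E) && B, so they are equivalent.

Yes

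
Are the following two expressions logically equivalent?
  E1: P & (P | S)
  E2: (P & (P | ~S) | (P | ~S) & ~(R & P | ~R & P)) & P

E1: P & (P | S)
    = P
E2: (P & (P | ~S) | (P | ~S) & ~(R & P | ~R & P)) & P
    = (P & (P | ~S) | (P | ~S) & ~P) & P
    = (P | ~S) & P
    = P
Both reduce to P, so they are equivalent.

Yes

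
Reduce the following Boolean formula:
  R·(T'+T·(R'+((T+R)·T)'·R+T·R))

R

R·(T'+T·(R'+((T+R)·T)'·R+T·R))
= R·(T'+T·(R'+T'·R+T·R))
= R·(T'+T·(R'+R))
= R·(T'+T)
= R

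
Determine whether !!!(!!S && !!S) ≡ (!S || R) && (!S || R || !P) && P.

No

E1: !!!(!!S && !!S)
    = !!(!S || !S)   — De Morgan
    = !(S && S)   — De Morgan
    = !S   — idempotence
E2: (!S || R) && (!S || R || !P) && P
    = (!S || R) && P   — absorption
These differ: at P=0, R=0, S=0, E1 = 1 but E2 = 0.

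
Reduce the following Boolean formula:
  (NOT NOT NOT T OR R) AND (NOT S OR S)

NOT T OR R

(NOT NOT NOT T OR R) AND (NOT S OR S)
= NOT NOT NOT T OR R   [complement / identity]
= NOT T OR R   [double negation]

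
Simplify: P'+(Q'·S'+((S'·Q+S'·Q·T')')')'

P'+(Q'·S'+((S'·Q+S'·Q·T')')')'
= P'+(Q'·S'+((S'·Q)')')'   (absorption)
= P'+(Q'·S'+S'·Q)'   (double negation)
= P'+(S')'   (distribution)
= P'+S   (double negation)

P'+S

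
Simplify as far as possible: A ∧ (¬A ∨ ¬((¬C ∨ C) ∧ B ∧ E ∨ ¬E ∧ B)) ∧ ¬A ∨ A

A ∧ (¬A ∨ ¬((¬C ∨ C) ∧ B ∧ E ∨ ¬E ∧ B)) ∧ ¬A ∨ A
= A ∧ (¬A ∨ ¬(B ∧ E ∨ ¬E ∧ B)) ∧ ¬A ∨ A   — complement / identity
= A ∧ (¬A ∨ ¬B) ∧ ¬A ∨ A   — distribution
= A ∧ ¬A ∨ A   — absorption
= A   — complement / identity

A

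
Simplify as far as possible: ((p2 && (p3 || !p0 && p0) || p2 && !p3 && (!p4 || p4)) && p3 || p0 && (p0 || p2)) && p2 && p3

((p2 && (p3 || !p0 && p0) || p2 && !p3 && (!p4 || p4)) && p3 || p0 && (p0 || p2)) && p2 && p3
= ((p2 && (p3 || !p0 && p0) || p2 && !p3 && (!p4 || p4)) && p3 || p0) && p2 && p3   [absorption]
= ((p2 && (p3 || !p0 && p0) || p2 && !p3) && p3 || p0) && p2 && p3   [complement / identity]
= ((p2 && p3 || p2 && !p3) && p3 || p0) && p2 && p3   [complement / identity]
= (p2 && p3 || p0) && p2 && p3   [distribution]
= p2 && p3   [absorption]

p2 && p3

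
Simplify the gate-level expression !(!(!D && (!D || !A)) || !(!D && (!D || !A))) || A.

!D || A

!(!(!D && (!D || !A)) || !(!D && (!D || !A))) || A
= !!(!D && (!D || !A)) || A   [idempotence]
= !!!D || A   [absorption]
= !D || A   [double negation]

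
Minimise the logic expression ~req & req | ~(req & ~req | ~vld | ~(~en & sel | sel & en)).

vld & sel

~req & req | ~(req & ~req | ~vld | ~(~en & sel | sel & en))
= ~(req & ~req | ~vld | ~(~en & sel | sel & en))   (complement / identity)
= ~(~vld | ~(~en & sel | sel & en))   (complement / identity)
= vld & (~en & sel | sel & en)   (De Morgan)
= vld & sel   (distribution)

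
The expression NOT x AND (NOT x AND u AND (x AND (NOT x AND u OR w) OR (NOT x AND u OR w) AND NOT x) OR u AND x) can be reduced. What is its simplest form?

NOT x AND u

NOT x AND (NOT x AND u AND (x AND (NOT x AND u OR w) OR (NOT x AND u OR w) AND NOT x) OR u AND x)
= NOT x AND (NOT x AND u AND (NOT x AND u OR w) OR u AND x)   (distribution)
= NOT x AND (NOT x AND u OR u AND x)   (absorption)
= NOT x AND u   (distribution)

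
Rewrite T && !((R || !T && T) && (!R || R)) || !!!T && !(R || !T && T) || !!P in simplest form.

!R || P

T && !((R || !T && T) && (!R || R)) || !!!T && !(R || !T && T) || !!P
= T && !(R || !T && T) || !!!T && !(R || !T && T) || !!P
= T && !(R || !T && T) || !!!T && !(R || !T && T) || P
= T && !(R || !T && T) || !T && !(R || !T && T) || P
= !(R || !T && T) || P
= !R || P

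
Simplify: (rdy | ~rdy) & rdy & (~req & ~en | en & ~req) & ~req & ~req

(rdy | ~rdy) & rdy & (~req & ~en | en & ~req) & ~req & ~req
= (rdy | ~rdy) & rdy & ~req & ~req & ~req   (distribution)
= rdy & ~req & ~req & ~req   (complement / identity)
= rdy & ~req & ~req   (idempotence)
= rdy & ~req   (idempotence)

rdy & ~req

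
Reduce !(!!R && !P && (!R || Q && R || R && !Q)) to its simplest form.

!(!!R && !P && (!R || Q && R || R && !Q))
= !(!!R && !P && (!R || R))   [distribution]
= !(!!R && !P)   [complement / identity]
= !R || P   [De Morgan]

!R || P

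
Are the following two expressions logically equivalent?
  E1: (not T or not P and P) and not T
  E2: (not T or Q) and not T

E1: (not T or not P and P) and not T
    = not T and not T   — complement / identity
    = not T   — idempotence
E2: (not T or Q) and not T
    = not T   — absorption
Both reduce to not T, so they are equivalent.

Yes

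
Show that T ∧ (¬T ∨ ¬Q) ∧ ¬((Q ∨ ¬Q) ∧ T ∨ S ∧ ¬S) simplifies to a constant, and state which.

False

T ∧ (¬T ∨ ¬Q) ∧ ¬((Q ∨ ¬Q) ∧ T ∨ S ∧ ¬S)
= T ∧ (¬T ∨ ¬Q) ∧ ¬((Q ∨ ¬Q) ∧ T)   (complement / identity)
= T ∧ (¬T ∨ ¬Q) ∧ ¬T   (complement / identity)
= T ∧ ¬T   (absorption)
= False   (complement)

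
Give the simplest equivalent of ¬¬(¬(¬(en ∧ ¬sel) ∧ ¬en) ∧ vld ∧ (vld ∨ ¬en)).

¬¬(¬(¬(en ∧ ¬sel) ∧ ¬en) ∧ vld ∧ (vld ∨ ¬en))
= ¬(¬(en ∧ ¬sel) ∧ ¬en) ∧ vld ∧ (vld ∨ ¬en)   (double negation)
= ¬(¬(en ∧ ¬sel) ∧ ¬en) ∧ vld   (absorption)
= (en ∧ ¬sel ∨ en) ∧ vld   (De Morgan)
= en ∧ vld   (absorption)

en ∧ vld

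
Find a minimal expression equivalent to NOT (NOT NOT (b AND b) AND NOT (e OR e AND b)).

NOT (NOT NOT (b AND b) AND NOT (e OR e AND b))
= NOT (b AND b) OR e OR e AND b
= NOT b OR e OR e AND b
= NOT b OR e

NOT b OR e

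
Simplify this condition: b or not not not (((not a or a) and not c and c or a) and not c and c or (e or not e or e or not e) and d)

b or not not not (((not a or a) and not c and c or a) and not c and c or (e or not e or e or not e) and d)
= b or not not not ((not c and c or a) and not c and c or (e or not e or e or not e) and d)   — complement / identity
= b or not not not (not c and c or (e or not e or e or not e) and d)   — absorption
= b or not (not c and c or (e or not e or e or not e) and d)   — double negation
= b or not ((e or not e or e or not e) and d)   — complement / identity
= b or not ((e or not e) and d)   — idempotence
= b or not d   — complement / identity

b or not d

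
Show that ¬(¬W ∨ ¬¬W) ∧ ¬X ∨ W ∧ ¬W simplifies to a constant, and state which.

¬(¬W ∨ ¬¬W) ∧ ¬X ∨ W ∧ ¬W
= W ∧ ¬W ∧ ¬X ∨ W ∧ ¬W   (De Morgan)
= W ∧ ¬W   (absorption)
= False   (complement)

False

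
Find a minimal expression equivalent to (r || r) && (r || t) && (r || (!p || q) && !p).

r

(r || r) && (r || t) && (r || (!p || q) && !p)
= (r || r && t) && (r || (!p || q) && !p)   [distribution]
= r && (r || (!p || q) && !p)   [absorption]
= r && (r || !p)   [absorption]
= r   [absorption]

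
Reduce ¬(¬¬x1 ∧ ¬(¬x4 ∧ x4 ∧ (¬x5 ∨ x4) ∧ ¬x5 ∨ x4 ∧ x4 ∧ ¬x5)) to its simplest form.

¬x1 ∨ x4 ∧ ¬x5

¬(¬¬x1 ∧ ¬(¬x4 ∧ x4 ∧ (¬x5 ∨ x4) ∧ ¬x5 ∨ x4 ∧ x4 ∧ ¬x5))
= ¬(¬¬x1 ∧ ¬(¬x4 ∧ x4 ∧ ¬x5 ∨ x4 ∧ x4 ∧ ¬x5))
= ¬(¬¬x1 ∧ ¬(x4 ∧ ¬x5))
= ¬x1 ∨ x4 ∧ ¬x5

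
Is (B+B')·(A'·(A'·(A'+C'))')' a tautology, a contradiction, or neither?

(B+B')·(A'·(A'·(A'+C'))')'
= (A'·(A'·(A'+C'))')'   (complement / identity)
= (A'·(A')')'   (absorption)
= A+A'   (De Morgan)
= 1   (complement)

tautology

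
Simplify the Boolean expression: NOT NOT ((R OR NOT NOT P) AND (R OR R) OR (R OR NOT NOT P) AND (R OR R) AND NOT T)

R

NOT NOT ((R OR NOT NOT P) AND (R OR R) OR (R OR NOT NOT P) AND (R OR R) AND NOT T)
= NOT NOT ((R OR NOT NOT P) AND (R OR R))
= NOT NOT ((R OR P) AND (R OR R))
= (R OR P) AND (R OR R)
= (R OR P) AND R
= R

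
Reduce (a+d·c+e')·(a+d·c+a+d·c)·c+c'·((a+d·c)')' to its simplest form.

a+d·c

(a+d·c+e')·(a+d·c+a+d·c)·c+c'·((a+d·c)')'
= (a+d·c+e')·(a+d·c)·c+c'·((a+d·c)')'
= (a+d·c)·c+c'·((a+d·c)')'
= (a+d·c)·c+c'·(a+d·c)
= a+d·c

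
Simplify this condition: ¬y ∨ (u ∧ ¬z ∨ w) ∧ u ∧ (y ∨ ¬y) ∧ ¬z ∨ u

¬y ∨ (u ∧ ¬z ∨ w) ∧ u ∧ (y ∨ ¬y) ∧ ¬z ∨ u
= ¬y ∨ (u ∧ ¬z ∨ w) ∧ u ∧ ¬z ∨ u   [complement / identity]
= ¬y ∨ u ∧ ¬z ∨ u   [absorption]
= ¬y ∨ u   [absorption]

¬y ∨ u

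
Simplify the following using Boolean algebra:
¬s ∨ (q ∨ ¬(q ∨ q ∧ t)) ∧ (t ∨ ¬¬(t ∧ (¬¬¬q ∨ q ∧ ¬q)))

¬s ∨ (q ∨ ¬(q ∨ q ∧ t)) ∧ (t ∨ ¬¬(t ∧ (¬¬¬q ∨ q ∧ ¬q)))
= ¬s ∨ (q ∨ ¬(q ∨ q ∧ t)) ∧ (t ∨ ¬¬(t ∧ ¬¬¬q))   — complement / identity
= ¬s ∨ (q ∨ ¬q) ∧ (t ∨ ¬¬(t ∧ ¬¬¬q))   — absorption
= ¬s ∨ (q ∨ ¬q) ∧ (t ∨ ¬¬(t ∧ ¬q))   — double negation
= ¬s ∨ (q ∨ ¬q) ∧ (t ∨ t ∧ ¬q)   — double negation
= ¬s ∨ t ∨ t ∧ ¬q   — complement / identity
= ¬s ∨ t   — absorption

¬s ∨ t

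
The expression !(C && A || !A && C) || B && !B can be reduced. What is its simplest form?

!(C && A || !A && C) || B && !B
= !C || B && !B   (distribution)
= !C   (complement / identity)

!C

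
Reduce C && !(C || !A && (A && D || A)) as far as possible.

C && !(C || !A && (A && D || A))
= C && !(C || !A && A)   (absorption)
= C && !C   (complement / identity)
= false   (complement)

false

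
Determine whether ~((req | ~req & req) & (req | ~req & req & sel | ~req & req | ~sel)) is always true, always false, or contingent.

~((req | ~req & req) & (req | ~req & req & sel | ~req & req | ~sel))
= ~((req | ~req & req) & (req | ~req & req | ~sel))   (absorption)
= ~(req | ~req & req)   (absorption)
= ~req   (complement / identity)
This depends on req, so it is not a constant.

contingent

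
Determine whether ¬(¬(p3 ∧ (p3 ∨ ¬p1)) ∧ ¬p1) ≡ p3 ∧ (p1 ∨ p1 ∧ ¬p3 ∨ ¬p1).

No

E1: ¬(¬(p3 ∧ (p3 ∨ ¬p1)) ∧ ¬p1)
    = ¬(¬p3 ∧ ¬p1)   (absorption)
    = p3 ∨ p1   (De Morgan)
E2: p3 ∧ (p1 ∨ p1 ∧ ¬p3 ∨ ¬p1)
    = p3 ∧ (p1 ∨ ¬p1)   (absorption)
    = p3   (complement / identity)
These differ: at p1=1, p3=0, E1 = 1 but E2 = 0.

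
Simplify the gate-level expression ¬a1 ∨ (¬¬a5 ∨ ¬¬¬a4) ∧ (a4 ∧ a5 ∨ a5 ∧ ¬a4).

¬a1 ∨ a5

¬a1 ∨ (¬¬a5 ∨ ¬¬¬a4) ∧ (a4 ∧ a5 ∨ a5 ∧ ¬a4)
= ¬a1 ∨ (¬¬a5 ∨ ¬a4) ∧ (a4 ∧ a5 ∨ a5 ∧ ¬a4)   — double negation
= ¬a1 ∨ (a5 ∨ ¬a4) ∧ (a4 ∧ a5 ∨ a5 ∧ ¬a4)   — double negation
= ¬a1 ∨ (a5 ∨ ¬a4) ∧ a5   — distribution
= ¬a1 ∨ a5   — absorption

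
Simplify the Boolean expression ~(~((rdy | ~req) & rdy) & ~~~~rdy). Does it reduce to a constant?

~(~((rdy | ~req) & rdy) & ~~~~rdy)
= ~(~rdy & ~~~~rdy)   (absorption)
= rdy | ~~~rdy   (De Morgan)
= rdy | ~rdy   (double negation)
= 1   (complement)

1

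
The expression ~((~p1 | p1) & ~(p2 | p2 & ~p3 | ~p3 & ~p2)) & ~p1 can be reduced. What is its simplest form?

(p2 | ~p3) & ~p1

~((~p1 | p1) & ~(p2 | p2 & ~p3 | ~p3 & ~p2)) & ~p1
= ~~(p2 | p2 & ~p3 | ~p3 & ~p2) & ~p1   — complement / identity
= ~~(p2 | ~p3) & ~p1   — distribution
= (p2 | ~p3) & ~p1   — double negation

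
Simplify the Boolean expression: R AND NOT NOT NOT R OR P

P

R AND NOT NOT NOT R OR P
= R AND NOT R OR P   — double negation
= P   — complement / identity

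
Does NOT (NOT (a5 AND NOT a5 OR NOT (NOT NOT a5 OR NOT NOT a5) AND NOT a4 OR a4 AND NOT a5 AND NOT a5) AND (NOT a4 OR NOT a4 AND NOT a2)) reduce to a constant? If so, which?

no

NOT (NOT (a5 AND NOT a5 OR NOT (NOT NOT a5 OR NOT NOT a5) AND NOT a4 OR a4 AND NOT a5 AND NOT a5) AND (NOT a4 OR NOT a4 AND NOT a2))
= NOT (NOT (a5 AND NOT a5 OR NOT (NOT NOT a5 OR NOT NOT a5) AND NOT a4 OR a4 AND NOT a5 AND NOT a5) AND NOT a4)
= NOT (NOT (a5 AND NOT a5 OR NOT a5 AND NOT a5 AND NOT a4 OR a4 AND NOT a5 AND NOT a5) AND NOT a4)
= NOT (NOT (a5 AND NOT a5 OR NOT a5 AND NOT a5) AND NOT a4)
= NOT (NOT NOT a5 AND NOT a4)
= NOT a5 OR a4
This depends on a4, a5, so it is not a constant.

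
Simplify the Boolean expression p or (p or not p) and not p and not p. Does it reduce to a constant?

True

p or (p or not p) and not p and not p
= p or (p or not p) and not p   — idempotence
= p or not p   — complement / identity
= True   — complement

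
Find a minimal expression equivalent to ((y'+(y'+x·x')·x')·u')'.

y+u

((y'+(y'+x·x')·x')·u')'
= ((y'+y'·x')·u')'   [complement / identity]
= (y'·u')'   [absorption]
= y+u   [De Morgan]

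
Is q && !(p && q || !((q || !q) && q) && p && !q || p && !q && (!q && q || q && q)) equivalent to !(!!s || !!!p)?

No

E1: q && !(p && q || !((q || !q) && q) && p && !q || p && !q && (!q && q || q && q))
    = q && !(p && q || !((q || !q) && q) && p && !q || p && !q && q)   — distribution
    = q && !(p && q || !q && p && !q || p && !q && q)   — complement / identity
    = q && !(p && q || p && !q)   — distribution
    = q && !p   — distribution
E2: !(!!s || !!!p)
    = !s && !!p   — De Morgan
    = !s && p   — double negation
These differ: at p=0, q=1, s=0, E1 = 1 but E2 = 0.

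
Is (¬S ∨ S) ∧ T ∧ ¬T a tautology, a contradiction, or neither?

(¬S ∨ S) ∧ T ∧ ¬T
= T ∧ ¬T
= False

contradiction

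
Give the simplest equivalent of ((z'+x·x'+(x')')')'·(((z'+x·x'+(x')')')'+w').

z'+x

((z'+x·x'+(x')')')'·(((z'+x·x'+(x')')')'+w')
= ((z'+x·x'+(x')')')'
= ((z'+x·x'+x)')'
= z'+x·x'+x
= z'+x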